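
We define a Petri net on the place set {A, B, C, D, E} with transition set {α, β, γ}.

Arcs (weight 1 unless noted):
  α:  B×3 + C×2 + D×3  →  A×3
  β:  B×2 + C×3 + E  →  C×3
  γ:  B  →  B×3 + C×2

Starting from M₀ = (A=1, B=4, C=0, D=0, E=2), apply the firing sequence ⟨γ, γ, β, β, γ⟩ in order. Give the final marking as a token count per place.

(A=1, B=6, C=6, D=0, E=0)

step 1: fire γ:  (A=1, B=4, C=0, D=0, E=2) → (A=1, B=6, C=2, D=0, E=2)
step 2: fire γ:  (A=1, B=6, C=2, D=0, E=2) → (A=1, B=8, C=4, D=0, E=2)
step 3: fire β:  (A=1, B=8, C=4, D=0, E=2) → (A=1, B=6, C=4, D=0, E=1)
step 4: fire β:  (A=1, B=6, C=4, D=0, E=1) → (A=1, B=4, C=4, D=0, E=0)
step 5: fire γ:  (A=1, B=4, C=4, D=0, E=0) → (A=1, B=6, C=6, D=0, E=0)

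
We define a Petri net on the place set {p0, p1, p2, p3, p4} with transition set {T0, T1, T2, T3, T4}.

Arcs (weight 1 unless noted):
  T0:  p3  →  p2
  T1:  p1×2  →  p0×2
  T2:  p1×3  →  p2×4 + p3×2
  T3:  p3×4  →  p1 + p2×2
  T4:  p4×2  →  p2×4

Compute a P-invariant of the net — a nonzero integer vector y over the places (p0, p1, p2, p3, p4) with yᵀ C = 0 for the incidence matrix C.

Incidence matrix C (rows=places, cols=transitions):
       T0   T1   T2   T3   T4
   p0   0    2    0    0    0
   p1   0   -2   -3    1    0
   p2   1    0    4    2    4
   p3  -1    0    2   -4    0
   p4   0    0    0    0   -2

Candidate y = [2, 2, 1, 1, 2]; check y·C column-wise:
  col T0: 2·0 + 2·0 + 1·1 + 1·-1 + 2·0 = 0
  col T1: 2·2 + 2·-2 + 1·0 + 1·0 + 2·0 = 0
  col T2: 2·0 + 2·-3 + 1·4 + 1·2 + 2·0 = 0
  col T3: 2·0 + 2·1 + 1·2 + 1·-4 + 2·0 = 0
  col T4: 2·0 + 2·0 + 1·4 + 1·0 + 2·-2 = 0

y = (p0:2, p1:2, p2:1, p3:1, p4:2)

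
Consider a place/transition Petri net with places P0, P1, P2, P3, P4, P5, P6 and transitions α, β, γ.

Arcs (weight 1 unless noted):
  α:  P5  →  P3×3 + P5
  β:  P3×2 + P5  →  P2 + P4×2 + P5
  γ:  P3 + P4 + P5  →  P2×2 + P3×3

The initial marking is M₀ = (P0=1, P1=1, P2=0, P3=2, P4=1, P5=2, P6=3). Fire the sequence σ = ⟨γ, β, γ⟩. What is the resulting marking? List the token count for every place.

(P0=1, P1=1, P2=5, P3=4, P4=1, P5=0, P6=3)

step 1: fire γ:  (P0=1, P1=1, P2=0, P3=2, P4=1, P5=2, P6=3) → (P0=1, P1=1, P2=2, P3=4, P4=0, P5=1, P6=3)
step 2: fire β:  (P0=1, P1=1, P2=2, P3=4, P4=0, P5=1, P6=3) → (P0=1, P1=1, P2=3, P3=2, P4=2, P5=1, P6=3)
step 3: fire γ:  (P0=1, P1=1, P2=3, P3=2, P4=2, P5=1, P6=3) → (P0=1, P1=1, P2=5, P3=4, P4=1, P5=0, P6=3)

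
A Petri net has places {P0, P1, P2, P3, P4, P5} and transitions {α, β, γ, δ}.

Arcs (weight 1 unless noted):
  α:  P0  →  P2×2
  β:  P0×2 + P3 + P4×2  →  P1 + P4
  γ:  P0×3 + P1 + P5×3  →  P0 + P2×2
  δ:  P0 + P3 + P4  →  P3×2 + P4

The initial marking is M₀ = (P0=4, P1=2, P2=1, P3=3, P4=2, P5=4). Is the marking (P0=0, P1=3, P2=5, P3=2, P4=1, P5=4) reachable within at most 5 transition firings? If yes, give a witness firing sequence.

YES — reachable via ⟨α, α, β⟩ (3 firings)

step 1: fire α:  (P0=4, P1=2, P2=1, P3=3, P4=2, P5=4) → (P0=3, P1=2, P2=3, P3=3, P4=2, P5=4)
step 2: fire α:  (P0=3, P1=2, P2=3, P3=3, P4=2, P5=4) → (P0=2, P1=2, P2=5, P3=3, P4=2, P5=4)
step 3: fire β:  (P0=2, P1=2, P2=5, P3=3, P4=2, P5=4) → (P0=0, P1=3, P2=5, P3=2, P4=1, P5=4)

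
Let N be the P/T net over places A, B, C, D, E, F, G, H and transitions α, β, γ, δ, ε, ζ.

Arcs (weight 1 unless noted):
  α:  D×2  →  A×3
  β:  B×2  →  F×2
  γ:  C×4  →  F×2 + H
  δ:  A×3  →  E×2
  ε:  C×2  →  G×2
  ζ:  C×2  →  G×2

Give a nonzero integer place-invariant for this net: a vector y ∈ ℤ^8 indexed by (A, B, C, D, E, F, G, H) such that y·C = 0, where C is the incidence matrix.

Incidence matrix C (rows=places, cols=transitions):
        α    β    γ    δ    ε    ζ
    A   3    0    0   -3    0    0
    B   0   -2    0    0    0    0
    C   0    0   -4    0   -2   -2
    D  -2    0    0    0    0    0
    E   0    0    0    2    0    0
    F   0    2    2    0    0    0
    G   0    0    0    0    2    2
    H   0    0    1    0    0    0

Candidate y = [2, 0, 0, 3, 3, 0, 0, 0]; check y·C column-wise:
  col α: 2·3 + 3·-2 + 3·0 = 0
  col β: 2·0 + 0·-2 + 3·0 + 3·0 + 0·2 = 0
  col γ: 2·0 + 0·-4 + 3·0 + 3·0 + 0·2 + 0·1 = 0
  col δ: 2·-3 + 3·0 + 3·2 = 0
  col ε: 2·0 + 0·-2 + 3·0 + 3·0 + 0·2 = 0
  col ζ: 2·0 + 0·-2 + 3·0 + 3·0 + 0·2 = 0

y = (A:2, B:0, C:0, D:3, E:3, F:0, G:0, H:0)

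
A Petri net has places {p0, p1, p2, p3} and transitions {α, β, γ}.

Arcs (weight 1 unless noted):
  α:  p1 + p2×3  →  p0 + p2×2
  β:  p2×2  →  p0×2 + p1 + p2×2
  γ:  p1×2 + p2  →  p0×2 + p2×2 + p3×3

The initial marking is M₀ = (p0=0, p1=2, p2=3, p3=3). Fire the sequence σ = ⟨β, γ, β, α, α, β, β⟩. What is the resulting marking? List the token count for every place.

step 1: fire β:  (p0=0, p1=2, p2=3, p3=3) → (p0=2, p1=3, p2=3, p3=3)
step 2: fire γ:  (p0=2, p1=3, p2=3, p3=3) → (p0=4, p1=1, p2=4, p3=6)
step 3: fire β:  (p0=4, p1=1, p2=4, p3=6) → (p0=6, p1=2, p2=4, p3=6)
step 4: fire α:  (p0=6, p1=2, p2=4, p3=6) → (p0=7, p1=1, p2=3, p3=6)
step 5: fire α:  (p0=7, p1=1, p2=3, p3=6) → (p0=8, p1=0, p2=2, p3=6)
step 6: fire β:  (p0=8, p1=0, p2=2, p3=6) → (p0=10, p1=1, p2=2, p3=6)
step 7: fire β:  (p0=10, p1=1, p2=2, p3=6) → (p0=12, p1=2, p2=2, p3=6)

(p0=12, p1=2, p2=2, p3=6)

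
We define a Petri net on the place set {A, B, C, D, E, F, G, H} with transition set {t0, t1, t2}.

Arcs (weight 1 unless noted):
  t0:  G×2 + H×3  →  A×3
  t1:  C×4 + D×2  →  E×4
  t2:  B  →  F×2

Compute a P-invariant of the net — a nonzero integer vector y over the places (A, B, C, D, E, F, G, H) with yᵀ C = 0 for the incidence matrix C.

Incidence matrix C (rows=places, cols=transitions):
       t0   t1   t2
    A   3    0    0
    B   0    0   -1
    C   0   -4    0
    D   0   -2    0
    E   0    4    0
    F   0    0    2
    G  -2    0    0
    H  -3    0    0

Candidate y = [0, 0, 1, -2, 0, 0, 0, 0]; check y·C column-wise:
  col t0: 0·3 + 1·0 + -2·0 + 0·-2 + 0·-3 = 0
  col t1: 1·-4 + -2·-2 + 0·4 = 0
  col t2: 0·-1 + 1·0 + -2·0 + 0·2 = 0

y = (A:0, B:0, C:1, D:-2, E:0, F:0, G:0, H:0)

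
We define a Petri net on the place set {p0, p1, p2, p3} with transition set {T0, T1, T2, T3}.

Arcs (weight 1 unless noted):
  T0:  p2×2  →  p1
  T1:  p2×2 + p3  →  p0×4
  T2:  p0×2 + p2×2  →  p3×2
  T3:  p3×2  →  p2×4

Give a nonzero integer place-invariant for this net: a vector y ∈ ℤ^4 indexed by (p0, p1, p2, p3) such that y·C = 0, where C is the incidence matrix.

y = (p0:1, p1:2, p2:1, p3:2)

Incidence matrix C (rows=places, cols=transitions):
       T0   T1   T2   T3
   p0   0    4   -2    0
   p1   1    0    0    0
   p2  -2   -2   -2    4
   p3   0   -1    2   -2

Candidate y = [1, 2, 1, 2]; check y·C column-wise:
  col T0: 1·0 + 2·1 + 1·-2 + 2·0 = 0
  col T1: 1·4 + 2·0 + 1·-2 + 2·-1 = 0
  col T2: 1·-2 + 2·0 + 1·-2 + 2·2 = 0
  col T3: 1·0 + 2·0 + 1·4 + 2·-2 = 0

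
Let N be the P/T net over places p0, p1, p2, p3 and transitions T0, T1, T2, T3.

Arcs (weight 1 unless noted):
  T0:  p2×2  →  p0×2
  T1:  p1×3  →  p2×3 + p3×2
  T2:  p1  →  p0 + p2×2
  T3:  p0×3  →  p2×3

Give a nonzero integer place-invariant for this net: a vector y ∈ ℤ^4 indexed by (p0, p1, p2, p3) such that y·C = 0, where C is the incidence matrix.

Incidence matrix C (rows=places, cols=transitions):
       T0   T1   T2   T3
   p0   2    0    1   -3
   p1   0   -3   -1    0
   p2  -2    3    2    3
   p3   0    2    0    0

Candidate y = [1, 3, 1, 3]; check y·C column-wise:
  col T0: 1·2 + 3·0 + 1·-2 + 3·0 = 0
  col T1: 1·0 + 3·-3 + 1·3 + 3·2 = 0
  col T2: 1·1 + 3·-1 + 1·2 + 3·0 = 0
  col T3: 1·-3 + 3·0 + 1·3 + 3·0 = 0

y = (p0:1, p1:3, p2:1, p3:3)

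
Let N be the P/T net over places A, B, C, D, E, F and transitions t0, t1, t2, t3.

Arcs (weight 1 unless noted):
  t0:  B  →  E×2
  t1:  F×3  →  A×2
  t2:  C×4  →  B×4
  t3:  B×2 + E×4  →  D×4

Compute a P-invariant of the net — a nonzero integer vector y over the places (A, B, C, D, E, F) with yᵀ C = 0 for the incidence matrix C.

y = (A:0, B:2, C:2, D:2, E:1, F:0)

Incidence matrix C (rows=places, cols=transitions):
       t0   t1   t2   t3
    A   0    2    0    0
    B  -1    0    4   -2
    C   0    0   -4    0
    D   0    0    0    4
    E   2    0    0   -4
    F   0   -3    0    0

Candidate y = [0, 2, 2, 2, 1, 0]; check y·C column-wise:
  col t0: 2·-1 + 2·0 + 2·0 + 1·2 = 0
  col t1: 0·2 + 2·0 + 2·0 + 2·0 + 1·0 + 0·-3 = 0
  col t2: 2·4 + 2·-4 + 2·0 + 1·0 = 0
  col t3: 2·-2 + 2·0 + 2·4 + 1·-4 = 0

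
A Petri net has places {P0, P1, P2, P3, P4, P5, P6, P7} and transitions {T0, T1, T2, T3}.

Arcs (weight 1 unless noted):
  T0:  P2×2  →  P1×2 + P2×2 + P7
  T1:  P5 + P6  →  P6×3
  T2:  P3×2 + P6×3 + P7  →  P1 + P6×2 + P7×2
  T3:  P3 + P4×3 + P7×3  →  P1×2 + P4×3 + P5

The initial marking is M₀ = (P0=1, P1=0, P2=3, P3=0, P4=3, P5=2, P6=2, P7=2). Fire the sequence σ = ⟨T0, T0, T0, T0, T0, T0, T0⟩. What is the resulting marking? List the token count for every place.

(P0=1, P1=14, P2=3, P3=0, P4=3, P5=2, P6=2, P7=9)

step 1: fire T0:  (P0=1, P1=0, P2=3, P3=0, P4=3, P5=2, P6=2, P7=2) → (P0=1, P1=2, P2=3, P3=0, P4=3, P5=2, P6=2, P7=3)
step 2: fire T0:  (P0=1, P1=2, P2=3, P3=0, P4=3, P5=2, P6=2, P7=3) → (P0=1, P1=4, P2=3, P3=0, P4=3, P5=2, P6=2, P7=4)
step 3: fire T0:  (P0=1, P1=4, P2=3, P3=0, P4=3, P5=2, P6=2, P7=4) → (P0=1, P1=6, P2=3, P3=0, P4=3, P5=2, P6=2, P7=5)
step 4: fire T0:  (P0=1, P1=6, P2=3, P3=0, P4=3, P5=2, P6=2, P7=5) → (P0=1, P1=8, P2=3, P3=0, P4=3, P5=2, P6=2, P7=6)
step 5: fire T0:  (P0=1, P1=8, P2=3, P3=0, P4=3, P5=2, P6=2, P7=6) → (P0=1, P1=10, P2=3, P3=0, P4=3, P5=2, P6=2, P7=7)
step 6: fire T0:  (P0=1, P1=10, P2=3, P3=0, P4=3, P5=2, P6=2, P7=7) → (P0=1, P1=12, P2=3, P3=0, P4=3, P5=2, P6=2, P7=8)
step 7: fire T0:  (P0=1, P1=12, P2=3, P3=0, P4=3, P5=2, P6=2, P7=8) → (P0=1, P1=14, P2=3, P3=0, P4=3, P5=2, P6=2, P7=9)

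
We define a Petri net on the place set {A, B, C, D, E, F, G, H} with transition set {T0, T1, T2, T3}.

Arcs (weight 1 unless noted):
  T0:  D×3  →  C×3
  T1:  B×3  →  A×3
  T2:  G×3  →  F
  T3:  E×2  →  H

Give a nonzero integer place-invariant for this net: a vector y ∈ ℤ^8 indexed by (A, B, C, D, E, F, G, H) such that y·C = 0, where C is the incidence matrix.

y = (A:1, B:1, C:0, D:0, E:0, F:0, G:0, H:0)

Incidence matrix C (rows=places, cols=transitions):
       T0   T1   T2   T3
    A   0    3    0    0
    B   0   -3    0    0
    C   3    0    0    0
    D  -3    0    0    0
    E   0    0    0   -2
    F   0    0    1    0
    G   0    0   -3    0
    H   0    0    0    1

Candidate y = [1, 1, 0, 0, 0, 0, 0, 0]; check y·C column-wise:
  col T0: 1·0 + 1·0 + 0·3 + 0·-3 = 0
  col T1: 1·3 + 1·-3 = 0
  col T2: 1·0 + 1·0 + 0·1 + 0·-3 = 0
  col T3: 1·0 + 1·0 + 0·-2 + 0·1 = 0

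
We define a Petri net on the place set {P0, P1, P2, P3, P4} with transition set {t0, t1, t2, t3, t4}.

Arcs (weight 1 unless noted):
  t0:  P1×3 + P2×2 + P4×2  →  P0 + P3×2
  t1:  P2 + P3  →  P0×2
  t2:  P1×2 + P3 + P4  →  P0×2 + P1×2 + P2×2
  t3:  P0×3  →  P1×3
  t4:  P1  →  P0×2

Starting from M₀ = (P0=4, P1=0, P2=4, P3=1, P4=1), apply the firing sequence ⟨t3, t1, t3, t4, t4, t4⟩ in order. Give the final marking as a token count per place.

step 1: fire t3:  (P0=4, P1=0, P2=4, P3=1, P4=1) → (P0=1, P1=3, P2=4, P3=1, P4=1)
step 2: fire t1:  (P0=1, P1=3, P2=4, P3=1, P4=1) → (P0=3, P1=3, P2=3, P3=0, P4=1)
step 3: fire t3:  (P0=3, P1=3, P2=3, P3=0, P4=1) → (P0=0, P1=6, P2=3, P3=0, P4=1)
step 4: fire t4:  (P0=0, P1=6, P2=3, P3=0, P4=1) → (P0=2, P1=5, P2=3, P3=0, P4=1)
step 5: fire t4:  (P0=2, P1=5, P2=3, P3=0, P4=1) → (P0=4, P1=4, P2=3, P3=0, P4=1)
step 6: fire t4:  (P0=4, P1=4, P2=3, P3=0, P4=1) → (P0=6, P1=3, P2=3, P3=0, P4=1)

(P0=6, P1=3, P2=3, P3=0, P4=1)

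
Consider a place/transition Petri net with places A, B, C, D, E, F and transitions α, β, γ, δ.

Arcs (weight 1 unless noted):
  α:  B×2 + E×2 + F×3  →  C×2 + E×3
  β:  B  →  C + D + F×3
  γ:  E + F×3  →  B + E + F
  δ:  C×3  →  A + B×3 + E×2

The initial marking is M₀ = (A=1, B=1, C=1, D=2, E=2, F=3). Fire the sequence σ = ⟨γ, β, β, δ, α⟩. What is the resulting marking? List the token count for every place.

(A=2, B=1, C=2, D=4, E=5, F=4)

step 1: fire γ:  (A=1, B=1, C=1, D=2, E=2, F=3) → (A=1, B=2, C=1, D=2, E=2, F=1)
step 2: fire β:  (A=1, B=2, C=1, D=2, E=2, F=1) → (A=1, B=1, C=2, D=3, E=2, F=4)
step 3: fire β:  (A=1, B=1, C=2, D=3, E=2, F=4) → (A=1, B=0, C=3, D=4, E=2, F=7)
step 4: fire δ:  (A=1, B=0, C=3, D=4, E=2, F=7) → (A=2, B=3, C=0, D=4, E=4, F=7)
step 5: fire α:  (A=2, B=3, C=0, D=4, E=4, F=7) → (A=2, B=1, C=2, D=4, E=5, F=4)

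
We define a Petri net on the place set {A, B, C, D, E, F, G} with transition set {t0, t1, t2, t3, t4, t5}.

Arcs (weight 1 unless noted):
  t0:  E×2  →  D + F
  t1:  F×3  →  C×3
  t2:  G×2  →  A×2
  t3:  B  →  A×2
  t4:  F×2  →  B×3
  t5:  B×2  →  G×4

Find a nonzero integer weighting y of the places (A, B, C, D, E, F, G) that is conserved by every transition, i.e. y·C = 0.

Incidence matrix C (rows=places, cols=transitions):
       t0   t1   t2   t3   t4   t5
    A   0    0    2    2    0    0
    B   0    0    0   -1    3   -2
    C   0    3    0    0    0    0
    D   1    0    0    0    0    0
    E  -2    0    0    0    0    0
    F   1   -3    0    0   -2    0
    G   0    0   -2    0    0    4

Candidate y = [0, 0, 0, 2, 1, 0, 0]; check y·C column-wise:
  col t0: 2·1 + 1·-2 + 0·1 = 0
  col t1: 0·3 + 2·0 + 1·0 + 0·-3 = 0
  col t2: 0·2 + 2·0 + 1·0 + 0·-2 = 0
  col t3: 0·2 + 0·-1 + 2·0 + 1·0 = 0
  col t4: 0·3 + 2·0 + 1·0 + 0·-2 = 0
  col t5: 0·-2 + 2·0 + 1·0 + 0·4 = 0

y = (A:0, B:0, C:0, D:2, E:1, F:0, G:0)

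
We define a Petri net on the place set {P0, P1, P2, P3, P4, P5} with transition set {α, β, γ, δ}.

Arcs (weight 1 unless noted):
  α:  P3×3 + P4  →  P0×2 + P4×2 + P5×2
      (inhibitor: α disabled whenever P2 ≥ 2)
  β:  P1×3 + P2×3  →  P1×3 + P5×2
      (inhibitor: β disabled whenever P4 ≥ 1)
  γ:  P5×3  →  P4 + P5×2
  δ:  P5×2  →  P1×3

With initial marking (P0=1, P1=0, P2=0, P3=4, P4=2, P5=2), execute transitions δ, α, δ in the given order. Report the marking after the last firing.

step 1: fire δ:  (P0=1, P1=0, P2=0, P3=4, P4=2, P5=2) → (P0=1, P1=3, P2=0, P3=4, P4=2, P5=0)
step 2: fire α:  (P0=1, P1=3, P2=0, P3=4, P4=2, P5=0) → (P0=3, P1=3, P2=0, P3=1, P4=3, P5=2)
step 3: fire δ:  (P0=3, P1=3, P2=0, P3=1, P4=3, P5=2) → (P0=3, P1=6, P2=0, P3=1, P4=3, P5=0)

(P0=3, P1=6, P2=0, P3=1, P4=3, P5=0)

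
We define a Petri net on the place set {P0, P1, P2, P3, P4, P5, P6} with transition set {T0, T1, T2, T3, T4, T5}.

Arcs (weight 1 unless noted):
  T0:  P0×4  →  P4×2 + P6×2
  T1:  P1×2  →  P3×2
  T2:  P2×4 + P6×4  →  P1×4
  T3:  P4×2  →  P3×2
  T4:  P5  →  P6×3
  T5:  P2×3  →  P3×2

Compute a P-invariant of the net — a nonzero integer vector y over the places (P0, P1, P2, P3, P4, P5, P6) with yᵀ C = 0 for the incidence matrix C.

y = (P0:2, P1:3, P2:2, P3:3, P4:3, P5:3, P6:1)

Incidence matrix C (rows=places, cols=transitions):
       T0   T1   T2   T3   T4   T5
   P0  -4    0    0    0    0    0
   P1   0   -2    4    0    0    0
   P2   0    0   -4    0    0   -3
   P3   0    2    0    2    0    2
   P4   2    0    0   -2    0    0
   P5   0    0    0    0   -1    0
   P6   2    0   -4    0    3    0

Candidate y = [2, 3, 2, 3, 3, 3, 1]; check y·C column-wise:
  col T0: 2·-4 + 3·0 + 2·0 + 3·0 + 3·2 + 3·0 + 1·2 = 0
  col T1: 2·0 + 3·-2 + 2·0 + 3·2 + 3·0 + 3·0 + 1·0 = 0
  col T2: 2·0 + 3·4 + 2·-4 + 3·0 + 3·0 + 3·0 + 1·-4 = 0
  col T3: 2·0 + 3·0 + 2·0 + 3·2 + 3·-2 + 3·0 + 1·0 = 0
  col T4: 2·0 + 3·0 + 2·0 + 3·0 + 3·0 + 3·-1 + 1·3 = 0
  col T5: 2·0 + 3·0 + 2·-3 + 3·2 + 3·0 + 3·0 + 1·0 = 0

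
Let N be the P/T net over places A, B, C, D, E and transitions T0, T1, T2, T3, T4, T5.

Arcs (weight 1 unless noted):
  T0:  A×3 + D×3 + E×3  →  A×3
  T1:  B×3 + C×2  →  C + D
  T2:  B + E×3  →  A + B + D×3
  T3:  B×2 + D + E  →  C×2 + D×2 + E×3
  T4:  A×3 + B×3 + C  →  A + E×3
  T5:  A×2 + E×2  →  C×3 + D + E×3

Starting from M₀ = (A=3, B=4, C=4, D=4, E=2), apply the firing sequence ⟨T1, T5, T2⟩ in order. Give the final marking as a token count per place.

step 1: fire T1:  (A=3, B=4, C=4, D=4, E=2) → (A=3, B=1, C=3, D=5, E=2)
step 2: fire T5:  (A=3, B=1, C=3, D=5, E=2) → (A=1, B=1, C=6, D=6, E=3)
step 3: fire T2:  (A=1, B=1, C=6, D=6, E=3) → (A=2, B=1, C=6, D=9, E=0)

(A=2, B=1, C=6, D=9, E=0)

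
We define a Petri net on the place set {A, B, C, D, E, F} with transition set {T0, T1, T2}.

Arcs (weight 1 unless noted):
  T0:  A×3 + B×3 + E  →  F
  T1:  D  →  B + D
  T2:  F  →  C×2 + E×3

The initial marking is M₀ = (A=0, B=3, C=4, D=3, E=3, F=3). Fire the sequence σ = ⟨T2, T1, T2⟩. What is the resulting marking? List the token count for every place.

(A=0, B=4, C=8, D=3, E=9, F=1)

step 1: fire T2:  (A=0, B=3, C=4, D=3, E=3, F=3) → (A=0, B=3, C=6, D=3, E=6, F=2)
step 2: fire T1:  (A=0, B=3, C=6, D=3, E=6, F=2) → (A=0, B=4, C=6, D=3, E=6, F=2)
step 3: fire T2:  (A=0, B=4, C=6, D=3, E=6, F=2) → (A=0, B=4, C=8, D=3, E=9, F=1)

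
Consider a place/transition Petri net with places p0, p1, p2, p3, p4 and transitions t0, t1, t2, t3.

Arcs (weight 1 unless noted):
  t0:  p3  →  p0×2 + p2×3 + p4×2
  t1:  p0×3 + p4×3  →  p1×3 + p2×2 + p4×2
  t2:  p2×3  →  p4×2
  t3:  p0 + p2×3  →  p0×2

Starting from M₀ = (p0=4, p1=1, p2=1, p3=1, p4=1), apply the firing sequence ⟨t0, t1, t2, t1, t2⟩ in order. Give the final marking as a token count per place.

step 1: fire t0:  (p0=4, p1=1, p2=1, p3=1, p4=1) → (p0=6, p1=1, p2=4, p3=0, p4=3)
step 2: fire t1:  (p0=6, p1=1, p2=4, p3=0, p4=3) → (p0=3, p1=4, p2=6, p3=0, p4=2)
step 3: fire t2:  (p0=3, p1=4, p2=6, p3=0, p4=2) → (p0=3, p1=4, p2=3, p3=0, p4=4)
step 4: fire t1:  (p0=3, p1=4, p2=3, p3=0, p4=4) → (p0=0, p1=7, p2=5, p3=0, p4=3)
step 5: fire t2:  (p0=0, p1=7, p2=5, p3=0, p4=3) → (p0=0, p1=7, p2=2, p3=0, p4=5)

(p0=0, p1=7, p2=2, p3=0, p4=5)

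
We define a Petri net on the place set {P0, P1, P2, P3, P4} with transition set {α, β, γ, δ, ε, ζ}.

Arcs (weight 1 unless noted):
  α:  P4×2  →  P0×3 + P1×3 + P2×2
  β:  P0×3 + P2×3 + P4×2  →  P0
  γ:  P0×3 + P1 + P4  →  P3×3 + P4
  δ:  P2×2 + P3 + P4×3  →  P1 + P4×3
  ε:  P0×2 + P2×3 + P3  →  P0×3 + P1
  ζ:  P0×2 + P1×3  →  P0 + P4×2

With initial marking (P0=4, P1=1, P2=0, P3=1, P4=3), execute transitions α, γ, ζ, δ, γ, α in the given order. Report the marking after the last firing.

(P0=3, P1=3, P2=2, P3=6, P4=1)

step 1: fire α:  (P0=4, P1=1, P2=0, P3=1, P4=3) → (P0=7, P1=4, P2=2, P3=1, P4=1)
step 2: fire γ:  (P0=7, P1=4, P2=2, P3=1, P4=1) → (P0=4, P1=3, P2=2, P3=4, P4=1)
step 3: fire ζ:  (P0=4, P1=3, P2=2, P3=4, P4=1) → (P0=3, P1=0, P2=2, P3=4, P4=3)
step 4: fire δ:  (P0=3, P1=0, P2=2, P3=4, P4=3) → (P0=3, P1=1, P2=0, P3=3, P4=3)
step 5: fire γ:  (P0=3, P1=1, P2=0, P3=3, P4=3) → (P0=0, P1=0, P2=0, P3=6, P4=3)
step 6: fire α:  (P0=0, P1=0, P2=0, P3=6, P4=3) → (P0=3, P1=3, P2=2, P3=6, P4=1)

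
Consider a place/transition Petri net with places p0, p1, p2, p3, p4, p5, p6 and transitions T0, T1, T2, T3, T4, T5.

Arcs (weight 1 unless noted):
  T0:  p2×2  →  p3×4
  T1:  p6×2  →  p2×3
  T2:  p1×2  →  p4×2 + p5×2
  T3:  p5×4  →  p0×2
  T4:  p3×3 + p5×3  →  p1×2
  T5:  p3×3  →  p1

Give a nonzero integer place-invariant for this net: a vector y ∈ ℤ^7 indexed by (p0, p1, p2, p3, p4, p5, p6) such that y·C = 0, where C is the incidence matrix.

y = (p0:2, p1:3, p2:2, p3:1, p4:2, p5:1, p6:3)

Incidence matrix C (rows=places, cols=transitions):
       T0   T1   T2   T3   T4   T5
   p0   0    0    0    2    0    0
   p1   0    0   -2    0    2    1
   p2  -2    3    0    0    0    0
   p3   4    0    0    0   -3   -3
   p4   0    0    2    0    0    0
   p5   0    0    2   -4   -3    0
   p6   0   -2    0    0    0    0

Candidate y = [2, 3, 2, 1, 2, 1, 3]; check y·C column-wise:
  col T0: 2·0 + 3·0 + 2·-2 + 1·4 + 2·0 + 1·0 + 3·0 = 0
  col T1: 2·0 + 3·0 + 2·3 + 1·0 + 2·0 + 1·0 + 3·-2 = 0
  col T2: 2·0 + 3·-2 + 2·0 + 1·0 + 2·2 + 1·2 + 3·0 = 0
  col T3: 2·2 + 3·0 + 2·0 + 1·0 + 2·0 + 1·-4 + 3·0 = 0
  col T4: 2·0 + 3·2 + 2·0 + 1·-3 + 2·0 + 1·-3 + 3·0 = 0
  col T5: 2·0 + 3·1 + 2·0 + 1·-3 + 2·0 + 1·0 + 3·0 = 0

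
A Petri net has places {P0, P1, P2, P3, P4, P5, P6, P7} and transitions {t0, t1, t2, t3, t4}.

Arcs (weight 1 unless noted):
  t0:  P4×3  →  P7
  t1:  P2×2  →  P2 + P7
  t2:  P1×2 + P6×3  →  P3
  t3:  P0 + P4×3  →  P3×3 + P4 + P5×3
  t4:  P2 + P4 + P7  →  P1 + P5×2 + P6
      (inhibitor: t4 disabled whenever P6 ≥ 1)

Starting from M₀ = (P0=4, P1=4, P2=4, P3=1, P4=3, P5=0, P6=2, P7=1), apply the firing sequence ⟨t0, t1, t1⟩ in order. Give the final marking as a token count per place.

(P0=4, P1=4, P2=2, P3=1, P4=0, P5=0, P6=2, P7=4)

step 1: fire t0:  (P0=4, P1=4, P2=4, P3=1, P4=3, P5=0, P6=2, P7=1) → (P0=4, P1=4, P2=4, P3=1, P4=0, P5=0, P6=2, P7=2)
step 2: fire t1:  (P0=4, P1=4, P2=4, P3=1, P4=0, P5=0, P6=2, P7=2) → (P0=4, P1=4, P2=3, P3=1, P4=0, P5=0, P6=2, P7=3)
step 3: fire t1:  (P0=4, P1=4, P2=3, P3=1, P4=0, P5=0, P6=2, P7=3) → (P0=4, P1=4, P2=2, P3=1, P4=0, P5=0, P6=2, P7=4)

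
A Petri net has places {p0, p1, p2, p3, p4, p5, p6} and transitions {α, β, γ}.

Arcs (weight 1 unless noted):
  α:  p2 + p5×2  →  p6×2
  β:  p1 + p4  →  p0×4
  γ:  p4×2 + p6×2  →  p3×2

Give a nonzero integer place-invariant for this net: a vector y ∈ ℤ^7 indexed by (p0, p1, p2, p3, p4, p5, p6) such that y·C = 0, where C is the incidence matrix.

Incidence matrix C (rows=places, cols=transitions):
        α    β    γ
   p0   0    4    0
   p1   0   -1    0
   p2  -1    0    0
   p3   0    0    2
   p4   0   -1   -2
   p5  -2    0    0
   p6   2    0   -2

Candidate y = [1, 4, 0, 0, 0, 0, 0]; check y·C column-wise:
  col α: 1·0 + 4·0 + 0·-1 + 0·-2 + 0·2 = 0
  col β: 1·4 + 4·-1 + 0·-1 = 0
  col γ: 1·0 + 4·0 + 0·2 + 0·-2 + 0·-2 = 0

y = (p0:1, p1:4, p2:0, p3:0, p4:0, p5:0, p6:0)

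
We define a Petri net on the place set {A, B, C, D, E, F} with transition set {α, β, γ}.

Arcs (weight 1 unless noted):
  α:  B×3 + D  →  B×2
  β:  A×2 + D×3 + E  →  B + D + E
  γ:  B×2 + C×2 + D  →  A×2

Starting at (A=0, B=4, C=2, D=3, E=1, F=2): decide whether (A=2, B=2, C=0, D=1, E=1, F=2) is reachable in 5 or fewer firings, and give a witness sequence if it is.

NO — not reachable within 5 firings

depth 0: 1 marking
depth 1: 3 markings reached so far
depth 2: 5 markings reached so far
depth 3: 6 markings reached so far
depth 4: 6 markings reached so far
(frontier empty at depth 4; search complete)
target is not among the 6 markings reachable within 5 steps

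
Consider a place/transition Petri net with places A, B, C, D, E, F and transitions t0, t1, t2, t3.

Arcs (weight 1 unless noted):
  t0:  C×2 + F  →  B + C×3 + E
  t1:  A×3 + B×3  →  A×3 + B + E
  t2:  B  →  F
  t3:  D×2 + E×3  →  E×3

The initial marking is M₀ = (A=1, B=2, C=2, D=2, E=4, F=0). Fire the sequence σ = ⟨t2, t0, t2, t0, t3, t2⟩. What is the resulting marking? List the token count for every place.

step 1: fire t2:  (A=1, B=2, C=2, D=2, E=4, F=0) → (A=1, B=1, C=2, D=2, E=4, F=1)
step 2: fire t0:  (A=1, B=1, C=2, D=2, E=4, F=1) → (A=1, B=2, C=3, D=2, E=5, F=0)
step 3: fire t2:  (A=1, B=2, C=3, D=2, E=5, F=0) → (A=1, B=1, C=3, D=2, E=5, F=1)
step 4: fire t0:  (A=1, B=1, C=3, D=2, E=5, F=1) → (A=1, B=2, C=4, D=2, E=6, F=0)
step 5: fire t3:  (A=1, B=2, C=4, D=2, E=6, F=0) → (A=1, B=2, C=4, D=0, E=6, F=0)
step 6: fire t2:  (A=1, B=2, C=4, D=0, E=6, F=0) → (A=1, B=1, C=4, D=0, E=6, F=1)

(A=1, B=1, C=4, D=0, E=6, F=1)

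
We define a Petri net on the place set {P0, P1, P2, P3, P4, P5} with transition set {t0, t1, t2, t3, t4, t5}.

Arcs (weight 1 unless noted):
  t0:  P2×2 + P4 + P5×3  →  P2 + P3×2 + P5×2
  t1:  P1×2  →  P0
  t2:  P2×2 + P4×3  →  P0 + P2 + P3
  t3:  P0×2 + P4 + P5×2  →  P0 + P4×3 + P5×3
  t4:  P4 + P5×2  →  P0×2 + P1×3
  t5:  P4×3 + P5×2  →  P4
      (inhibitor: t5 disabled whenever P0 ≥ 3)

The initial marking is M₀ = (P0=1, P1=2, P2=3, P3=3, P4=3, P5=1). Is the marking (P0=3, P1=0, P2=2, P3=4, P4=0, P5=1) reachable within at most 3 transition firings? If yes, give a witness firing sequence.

step 1: fire t1:  (P0=1, P1=2, P2=3, P3=3, P4=3, P5=1) → (P0=2, P1=0, P2=3, P3=3, P4=3, P5=1)
step 2: fire t2:  (P0=2, P1=0, P2=3, P3=3, P4=3, P5=1) → (P0=3, P1=0, P2=2, P3=4, P4=0, P5=1)

YES — reachable via ⟨t1, t2⟩ (2 firings)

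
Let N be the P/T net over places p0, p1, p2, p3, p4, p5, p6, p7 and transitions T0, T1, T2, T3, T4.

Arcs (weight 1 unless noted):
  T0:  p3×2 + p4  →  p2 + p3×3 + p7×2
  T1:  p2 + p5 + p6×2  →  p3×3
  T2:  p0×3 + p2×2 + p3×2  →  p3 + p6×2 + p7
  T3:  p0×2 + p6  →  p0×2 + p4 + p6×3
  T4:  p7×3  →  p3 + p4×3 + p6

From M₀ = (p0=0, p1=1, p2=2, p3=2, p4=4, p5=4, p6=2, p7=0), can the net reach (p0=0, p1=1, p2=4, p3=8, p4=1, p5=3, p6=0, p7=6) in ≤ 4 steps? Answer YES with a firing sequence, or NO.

YES — reachable via ⟨T0, T0, T0, T1⟩ (4 firings)

step 1: fire T0:  (p0=0, p1=1, p2=2, p3=2, p4=4, p5=4, p6=2, p7=0) → (p0=0, p1=1, p2=3, p3=3, p4=3, p5=4, p6=2, p7=2)
step 2: fire T0:  (p0=0, p1=1, p2=3, p3=3, p4=3, p5=4, p6=2, p7=2) → (p0=0, p1=1, p2=4, p3=4, p4=2, p5=4, p6=2, p7=4)
step 3: fire T0:  (p0=0, p1=1, p2=4, p3=4, p4=2, p5=4, p6=2, p7=4) → (p0=0, p1=1, p2=5, p3=5, p4=1, p5=4, p6=2, p7=6)
step 4: fire T1:  (p0=0, p1=1, p2=5, p3=5, p4=1, p5=4, p6=2, p7=6) → (p0=0, p1=1, p2=4, p3=8, p4=1, p5=3, p6=0, p7=6)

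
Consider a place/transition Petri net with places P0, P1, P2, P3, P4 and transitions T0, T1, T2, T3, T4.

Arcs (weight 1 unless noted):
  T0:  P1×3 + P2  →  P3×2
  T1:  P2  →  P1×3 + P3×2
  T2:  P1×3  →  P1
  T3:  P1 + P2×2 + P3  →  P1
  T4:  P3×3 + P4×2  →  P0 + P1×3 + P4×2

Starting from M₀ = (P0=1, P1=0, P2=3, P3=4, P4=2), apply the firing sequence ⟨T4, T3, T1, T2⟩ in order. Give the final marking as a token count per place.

step 1: fire T4:  (P0=1, P1=0, P2=3, P3=4, P4=2) → (P0=2, P1=3, P2=3, P3=1, P4=2)
step 2: fire T3:  (P0=2, P1=3, P2=3, P3=1, P4=2) → (P0=2, P1=3, P2=1, P3=0, P4=2)
step 3: fire T1:  (P0=2, P1=3, P2=1, P3=0, P4=2) → (P0=2, P1=6, P2=0, P3=2, P4=2)
step 4: fire T2:  (P0=2, P1=6, P2=0, P3=2, P4=2) → (P0=2, P1=4, P2=0, P3=2, P4=2)

(P0=2, P1=4, P2=0, P3=2, P4=2)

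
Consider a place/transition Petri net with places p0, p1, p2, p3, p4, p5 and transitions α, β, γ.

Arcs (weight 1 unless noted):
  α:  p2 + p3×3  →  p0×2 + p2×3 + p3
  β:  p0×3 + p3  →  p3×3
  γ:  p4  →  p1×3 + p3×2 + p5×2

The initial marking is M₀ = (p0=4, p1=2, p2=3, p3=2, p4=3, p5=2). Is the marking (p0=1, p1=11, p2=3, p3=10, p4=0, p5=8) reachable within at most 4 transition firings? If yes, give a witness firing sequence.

YES — reachable via ⟨β, γ, γ, γ⟩ (4 firings)

step 1: fire β:  (p0=4, p1=2, p2=3, p3=2, p4=3, p5=2) → (p0=1, p1=2, p2=3, p3=4, p4=3, p5=2)
step 2: fire γ:  (p0=1, p1=2, p2=3, p3=4, p4=3, p5=2) → (p0=1, p1=5, p2=3, p3=6, p4=2, p5=4)
step 3: fire γ:  (p0=1, p1=5, p2=3, p3=6, p4=2, p5=4) → (p0=1, p1=8, p2=3, p3=8, p4=1, p5=6)
step 4: fire γ:  (p0=1, p1=8, p2=3, p3=8, p4=1, p5=6) → (p0=1, p1=11, p2=3, p3=10, p4=0, p5=8)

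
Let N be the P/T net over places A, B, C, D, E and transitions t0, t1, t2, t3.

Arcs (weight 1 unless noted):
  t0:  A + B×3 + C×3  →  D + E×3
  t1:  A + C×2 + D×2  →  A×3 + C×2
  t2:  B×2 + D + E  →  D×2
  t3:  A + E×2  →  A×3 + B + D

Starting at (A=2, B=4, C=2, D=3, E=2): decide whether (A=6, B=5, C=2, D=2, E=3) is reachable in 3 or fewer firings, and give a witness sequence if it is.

depth 0: 1 marking
depth 1: 4 markings reached so far
depth 2: 7 markings reached so far
depth 3: 10 markings reached so far
target is not among the 10 markings reachable within 3 steps

NO — not reachable within 3 firings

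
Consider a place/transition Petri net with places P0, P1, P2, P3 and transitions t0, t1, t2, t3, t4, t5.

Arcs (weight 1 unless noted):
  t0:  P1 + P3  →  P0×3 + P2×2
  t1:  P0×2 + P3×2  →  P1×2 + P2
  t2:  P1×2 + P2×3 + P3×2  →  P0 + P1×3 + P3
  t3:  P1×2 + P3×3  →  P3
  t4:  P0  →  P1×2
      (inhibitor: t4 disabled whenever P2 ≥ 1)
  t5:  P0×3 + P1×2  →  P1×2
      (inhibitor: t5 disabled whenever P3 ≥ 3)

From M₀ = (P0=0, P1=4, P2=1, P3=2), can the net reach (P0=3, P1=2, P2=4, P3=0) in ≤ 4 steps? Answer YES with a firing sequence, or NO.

depth 0: 1 marking
depth 1: 2 markings reached so far
depth 2: 4 markings reached so far
depth 3: 5 markings reached so far
depth 4: 6 markings reached so far
target is not among the 6 markings reachable within 4 steps

NO — not reachable within 4 firings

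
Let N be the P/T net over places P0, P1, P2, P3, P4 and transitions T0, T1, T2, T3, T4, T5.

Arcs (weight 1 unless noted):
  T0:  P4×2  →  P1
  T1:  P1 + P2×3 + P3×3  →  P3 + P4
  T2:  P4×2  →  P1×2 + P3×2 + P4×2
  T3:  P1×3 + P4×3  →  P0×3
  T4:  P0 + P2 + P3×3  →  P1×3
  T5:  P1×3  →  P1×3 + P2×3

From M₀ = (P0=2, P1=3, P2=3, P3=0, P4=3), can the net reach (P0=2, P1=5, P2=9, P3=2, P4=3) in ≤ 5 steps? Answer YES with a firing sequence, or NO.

YES — reachable via ⟨T2, T5, T5⟩ (3 firings)

step 1: fire T2:  (P0=2, P1=3, P2=3, P3=0, P4=3) → (P0=2, P1=5, P2=3, P3=2, P4=3)
step 2: fire T5:  (P0=2, P1=5, P2=3, P3=2, P4=3) → (P0=2, P1=5, P2=6, P3=2, P4=3)
step 3: fire T5:  (P0=2, P1=5, P2=6, P3=2, P4=3) → (P0=2, P1=5, P2=9, P3=2, P4=3)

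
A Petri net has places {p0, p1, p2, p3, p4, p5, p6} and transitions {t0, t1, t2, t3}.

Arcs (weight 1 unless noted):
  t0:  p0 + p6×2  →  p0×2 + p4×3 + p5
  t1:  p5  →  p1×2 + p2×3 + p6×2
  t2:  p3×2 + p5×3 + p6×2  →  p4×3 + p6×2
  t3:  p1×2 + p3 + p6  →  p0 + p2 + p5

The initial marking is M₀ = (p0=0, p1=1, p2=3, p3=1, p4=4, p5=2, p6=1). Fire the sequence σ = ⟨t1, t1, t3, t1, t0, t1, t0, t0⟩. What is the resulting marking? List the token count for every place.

step 1: fire t1:  (p0=0, p1=1, p2=3, p3=1, p4=4, p5=2, p6=1) → (p0=0, p1=3, p2=6, p3=1, p4=4, p5=1, p6=3)
step 2: fire t1:  (p0=0, p1=3, p2=6, p3=1, p4=4, p5=1, p6=3) → (p0=0, p1=5, p2=9, p3=1, p4=4, p5=0, p6=5)
step 3: fire t3:  (p0=0, p1=5, p2=9, p3=1, p4=4, p5=0, p6=5) → (p0=1, p1=3, p2=10, p3=0, p4=4, p5=1, p6=4)
step 4: fire t1:  (p0=1, p1=3, p2=10, p3=0, p4=4, p5=1, p6=4) → (p0=1, p1=5, p2=13, p3=0, p4=4, p5=0, p6=6)
step 5: fire t0:  (p0=1, p1=5, p2=13, p3=0, p4=4, p5=0, p6=6) → (p0=2, p1=5, p2=13, p3=0, p4=7, p5=1, p6=4)
step 6: fire t1:  (p0=2, p1=5, p2=13, p3=0, p4=7, p5=1, p6=4) → (p0=2, p1=7, p2=16, p3=0, p4=7, p5=0, p6=6)
step 7: fire t0:  (p0=2, p1=7, p2=16, p3=0, p4=7, p5=0, p6=6) → (p0=3, p1=7, p2=16, p3=0, p4=10, p5=1, p6=4)
step 8: fire t0:  (p0=3, p1=7, p2=16, p3=0, p4=10, p5=1, p6=4) → (p0=4, p1=7, p2=16, p3=0, p4=13, p5=2, p6=2)

(p0=4, p1=7, p2=16, p3=0, p4=13, p5=2, p6=2)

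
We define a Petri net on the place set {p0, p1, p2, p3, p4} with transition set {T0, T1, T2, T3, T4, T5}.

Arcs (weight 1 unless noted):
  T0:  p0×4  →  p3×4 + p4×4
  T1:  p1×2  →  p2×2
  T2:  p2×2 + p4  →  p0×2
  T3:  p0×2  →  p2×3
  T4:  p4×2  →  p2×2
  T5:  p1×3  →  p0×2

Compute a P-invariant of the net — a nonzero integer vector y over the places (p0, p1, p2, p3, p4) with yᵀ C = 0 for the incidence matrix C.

Incidence matrix C (rows=places, cols=transitions):
       T0   T1   T2   T3   T4   T5
   p0  -4    0    2   -2    0    2
   p1   0   -2    0    0    0   -3
   p2   0    2   -2    3    2    0
   p3   4    0    0    0    0    0
   p4   4    0   -1    0   -2    0

Candidate y = [3, 2, 2, 1, 2]; check y·C column-wise:
  col T0: 3·-4 + 2·0 + 2·0 + 1·4 + 2·4 = 0
  col T1: 3·0 + 2·-2 + 2·2 + 1·0 + 2·0 = 0
  col T2: 3·2 + 2·0 + 2·-2 + 1·0 + 2·-1 = 0
  col T3: 3·-2 + 2·0 + 2·3 + 1·0 + 2·0 = 0
  col T4: 3·0 + 2·0 + 2·2 + 1·0 + 2·-2 = 0
  col T5: 3·2 + 2·-3 + 2·0 + 1·0 + 2·0 = 0

y = (p0:3, p1:2, p2:2, p3:1, p4:2)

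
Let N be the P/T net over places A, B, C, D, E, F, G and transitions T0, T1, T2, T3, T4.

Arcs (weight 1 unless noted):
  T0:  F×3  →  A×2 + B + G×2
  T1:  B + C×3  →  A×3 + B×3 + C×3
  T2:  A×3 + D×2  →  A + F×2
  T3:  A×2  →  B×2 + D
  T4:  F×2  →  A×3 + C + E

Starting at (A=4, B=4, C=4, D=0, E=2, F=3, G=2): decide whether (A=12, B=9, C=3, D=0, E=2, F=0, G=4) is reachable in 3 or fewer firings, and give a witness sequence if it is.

depth 0: 1 marking
depth 1: 5 markings reached so far
depth 2: 12 markings reached so far
depth 3: 21 markings reached so far
target is not among the 21 markings reachable within 3 steps

NO — not reachable within 3 firings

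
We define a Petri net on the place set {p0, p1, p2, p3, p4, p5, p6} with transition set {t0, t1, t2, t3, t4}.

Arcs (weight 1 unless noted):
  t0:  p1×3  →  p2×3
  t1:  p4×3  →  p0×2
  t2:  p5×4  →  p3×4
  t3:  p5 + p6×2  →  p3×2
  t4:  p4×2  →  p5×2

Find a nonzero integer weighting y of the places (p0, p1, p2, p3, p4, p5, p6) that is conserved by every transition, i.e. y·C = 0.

Incidence matrix C (rows=places, cols=transitions):
       t0   t1   t2   t3   t4
   p0   0    2    0    0    0
   p1  -3    0    0    0    0
   p2   3    0    0    0    0
   p3   0    0    4    2    0
   p4   0   -3    0    0   -2
   p5   0    0   -4   -1    2
   p6   0    0    0   -2    0

Candidate y = [0, 1, 1, 0, 0, 0, 0]; check y·C column-wise:
  col t0: 1·-3 + 1·3 = 0
  col t1: 0·2 + 1·0 + 1·0 + 0·-3 = 0
  col t2: 1·0 + 1·0 + 0·4 + 0·-4 = 0
  col t3: 1·0 + 1·0 + 0·2 + 0·-1 + 0·-2 = 0
  col t4: 1·0 + 1·0 + 0·-2 + 0·2 = 0

y = (p0:0, p1:1, p2:1, p3:0, p4:0, p5:0, p6:0)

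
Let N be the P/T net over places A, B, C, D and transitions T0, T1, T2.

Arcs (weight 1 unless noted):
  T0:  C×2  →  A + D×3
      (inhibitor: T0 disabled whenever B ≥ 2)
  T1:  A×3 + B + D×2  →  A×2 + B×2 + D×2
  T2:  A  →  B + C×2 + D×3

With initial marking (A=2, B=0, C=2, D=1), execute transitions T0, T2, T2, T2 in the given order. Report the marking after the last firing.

step 1: fire T0:  (A=2, B=0, C=2, D=1) → (A=3, B=0, C=0, D=4)
step 2: fire T2:  (A=3, B=0, C=0, D=4) → (A=2, B=1, C=2, D=7)
step 3: fire T2:  (A=2, B=1, C=2, D=7) → (A=1, B=2, C=4, D=10)
step 4: fire T2:  (A=1, B=2, C=4, D=10) → (A=0, B=3, C=6, D=13)

(A=0, B=3, C=6, D=13)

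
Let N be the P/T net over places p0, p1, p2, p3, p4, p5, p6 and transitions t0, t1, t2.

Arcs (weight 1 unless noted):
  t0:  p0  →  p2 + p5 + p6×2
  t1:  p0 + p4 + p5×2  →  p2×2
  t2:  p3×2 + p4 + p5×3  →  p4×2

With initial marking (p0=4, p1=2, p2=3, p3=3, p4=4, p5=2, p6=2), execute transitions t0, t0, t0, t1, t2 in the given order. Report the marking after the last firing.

step 1: fire t0:  (p0=4, p1=2, p2=3, p3=3, p4=4, p5=2, p6=2) → (p0=3, p1=2, p2=4, p3=3, p4=4, p5=3, p6=4)
step 2: fire t0:  (p0=3, p1=2, p2=4, p3=3, p4=4, p5=3, p6=4) → (p0=2, p1=2, p2=5, p3=3, p4=4, p5=4, p6=6)
step 3: fire t0:  (p0=2, p1=2, p2=5, p3=3, p4=4, p5=4, p6=6) → (p0=1, p1=2, p2=6, p3=3, p4=4, p5=5, p6=8)
step 4: fire t1:  (p0=1, p1=2, p2=6, p3=3, p4=4, p5=5, p6=8) → (p0=0, p1=2, p2=8, p3=3, p4=3, p5=3, p6=8)
step 5: fire t2:  (p0=0, p1=2, p2=8, p3=3, p4=3, p5=3, p6=8) → (p0=0, p1=2, p2=8, p3=1, p4=4, p5=0, p6=8)

(p0=0, p1=2, p2=8, p3=1, p4=4, p5=0, p6=8)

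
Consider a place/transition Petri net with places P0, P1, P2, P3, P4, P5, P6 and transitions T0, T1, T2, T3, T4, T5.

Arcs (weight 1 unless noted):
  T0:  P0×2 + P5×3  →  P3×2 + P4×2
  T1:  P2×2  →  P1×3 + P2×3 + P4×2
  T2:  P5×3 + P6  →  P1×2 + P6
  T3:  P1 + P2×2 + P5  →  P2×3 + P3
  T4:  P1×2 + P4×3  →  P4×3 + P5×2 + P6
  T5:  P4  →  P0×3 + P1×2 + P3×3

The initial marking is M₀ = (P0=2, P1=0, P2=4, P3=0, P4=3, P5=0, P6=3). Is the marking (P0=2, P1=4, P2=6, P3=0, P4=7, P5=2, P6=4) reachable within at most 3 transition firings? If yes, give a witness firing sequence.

step 1: fire T1:  (P0=2, P1=0, P2=4, P3=0, P4=3, P5=0, P6=3) → (P0=2, P1=3, P2=5, P3=0, P4=5, P5=0, P6=3)
step 2: fire T1:  (P0=2, P1=3, P2=5, P3=0, P4=5, P5=0, P6=3) → (P0=2, P1=6, P2=6, P3=0, P4=7, P5=0, P6=3)
step 3: fire T4:  (P0=2, P1=6, P2=6, P3=0, P4=7, P5=0, P6=3) → (P0=2, P1=4, P2=6, P3=0, P4=7, P5=2, P6=4)

YES — reachable via ⟨T1, T1, T4⟩ (3 firings)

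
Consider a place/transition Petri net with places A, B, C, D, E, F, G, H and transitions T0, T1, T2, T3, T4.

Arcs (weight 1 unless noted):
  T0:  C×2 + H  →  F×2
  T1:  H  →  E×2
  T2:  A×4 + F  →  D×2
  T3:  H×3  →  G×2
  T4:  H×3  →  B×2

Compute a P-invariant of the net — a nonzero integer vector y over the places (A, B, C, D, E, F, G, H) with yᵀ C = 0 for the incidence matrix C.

Incidence matrix C (rows=places, cols=transitions):
       T0   T1   T2   T3   T4
    A   0    0   -4    0    0
    B   0    0    0    0    2
    C  -2    0    0    0    0
    D   0    0    2    0    0
    E   0    2    0    0    0
    F   2    0   -1    0    0
    G   0    0    0    2    0
    H  -1   -1    0   -3   -3

Candidate y = [1, 0, 0, 2, 0, 0, 0, 0]; check y·C column-wise:
  col T0: 1·0 + 0·-2 + 2·0 + 0·2 + 0·-1 = 0
  col T1: 1·0 + 2·0 + 0·2 + 0·-1 = 0
  col T2: 1·-4 + 2·2 + 0·-1 = 0
  col T3: 1·0 + 2·0 + 0·2 + 0·-3 = 0
  col T4: 1·0 + 0·2 + 2·0 + 0·-3 = 0

y = (A:1, B:0, C:0, D:2, E:0, F:0, G:0, H:0)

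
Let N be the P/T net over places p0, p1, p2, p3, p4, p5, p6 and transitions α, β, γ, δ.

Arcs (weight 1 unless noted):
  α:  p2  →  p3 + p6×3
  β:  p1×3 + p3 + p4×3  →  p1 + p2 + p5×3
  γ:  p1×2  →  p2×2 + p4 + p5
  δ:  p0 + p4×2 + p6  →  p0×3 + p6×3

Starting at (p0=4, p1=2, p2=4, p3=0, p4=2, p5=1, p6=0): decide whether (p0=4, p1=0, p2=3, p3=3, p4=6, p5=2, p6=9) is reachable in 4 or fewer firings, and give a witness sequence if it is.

depth 0: 1 marking
depth 1: 3 markings reached so far
depth 2: 6 markings reached so far
depth 3: 10 markings reached so far
depth 4: 14 markings reached so far
target is not among the 14 markings reachable within 4 steps

NO — not reachable within 4 firings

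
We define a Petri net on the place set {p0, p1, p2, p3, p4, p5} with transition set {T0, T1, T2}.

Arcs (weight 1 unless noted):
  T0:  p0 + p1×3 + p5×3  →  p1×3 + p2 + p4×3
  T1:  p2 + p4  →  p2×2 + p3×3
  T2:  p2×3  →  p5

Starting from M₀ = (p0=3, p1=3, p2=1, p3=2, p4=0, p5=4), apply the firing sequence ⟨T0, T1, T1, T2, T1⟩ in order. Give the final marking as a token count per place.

step 1: fire T0:  (p0=3, p1=3, p2=1, p3=2, p4=0, p5=4) → (p0=2, p1=3, p2=2, p3=2, p4=3, p5=1)
step 2: fire T1:  (p0=2, p1=3, p2=2, p3=2, p4=3, p5=1) → (p0=2, p1=3, p2=3, p3=5, p4=2, p5=1)
step 3: fire T1:  (p0=2, p1=3, p2=3, p3=5, p4=2, p5=1) → (p0=2, p1=3, p2=4, p3=8, p4=1, p5=1)
step 4: fire T2:  (p0=2, p1=3, p2=4, p3=8, p4=1, p5=1) → (p0=2, p1=3, p2=1, p3=8, p4=1, p5=2)
step 5: fire T1:  (p0=2, p1=3, p2=1, p3=8, p4=1, p5=2) → (p0=2, p1=3, p2=2, p3=11, p4=0, p5=2)

(p0=2, p1=3, p2=2, p3=11, p4=0, p5=2)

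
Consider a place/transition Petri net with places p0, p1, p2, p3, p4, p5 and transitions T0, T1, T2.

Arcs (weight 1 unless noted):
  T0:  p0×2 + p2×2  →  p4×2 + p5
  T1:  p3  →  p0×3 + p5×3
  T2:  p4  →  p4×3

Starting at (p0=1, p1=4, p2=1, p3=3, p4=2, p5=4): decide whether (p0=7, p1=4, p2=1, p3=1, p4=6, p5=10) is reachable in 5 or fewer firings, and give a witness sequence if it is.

YES — reachable via ⟨T1, T1, T2, T2⟩ (4 firings)

step 1: fire T1:  (p0=1, p1=4, p2=1, p3=3, p4=2, p5=4) → (p0=4, p1=4, p2=1, p3=2, p4=2, p5=7)
step 2: fire T1:  (p0=4, p1=4, p2=1, p3=2, p4=2, p5=7) → (p0=7, p1=4, p2=1, p3=1, p4=2, p5=10)
step 3: fire T2:  (p0=7, p1=4, p2=1, p3=1, p4=2, p5=10) → (p0=7, p1=4, p2=1, p3=1, p4=4, p5=10)
step 4: fire T2:  (p0=7, p1=4, p2=1, p3=1, p4=4, p5=10) → (p0=7, p1=4, p2=1, p3=1, p4=6, p5=10)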